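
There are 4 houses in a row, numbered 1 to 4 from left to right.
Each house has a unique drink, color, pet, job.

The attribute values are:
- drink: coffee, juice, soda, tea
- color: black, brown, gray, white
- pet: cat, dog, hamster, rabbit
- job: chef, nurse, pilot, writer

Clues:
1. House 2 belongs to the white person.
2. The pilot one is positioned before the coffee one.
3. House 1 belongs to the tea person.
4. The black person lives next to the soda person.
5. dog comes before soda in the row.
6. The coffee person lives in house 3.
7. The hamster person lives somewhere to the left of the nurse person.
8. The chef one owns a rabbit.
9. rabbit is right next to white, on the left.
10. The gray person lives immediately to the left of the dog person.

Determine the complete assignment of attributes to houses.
Solution:

House | Drink | Color | Pet | Job
---------------------------------
  1   | tea | gray | rabbit | chef
  2   | juice | white | dog | pilot
  3   | coffee | black | hamster | writer
  4   | soda | brown | cat | nurse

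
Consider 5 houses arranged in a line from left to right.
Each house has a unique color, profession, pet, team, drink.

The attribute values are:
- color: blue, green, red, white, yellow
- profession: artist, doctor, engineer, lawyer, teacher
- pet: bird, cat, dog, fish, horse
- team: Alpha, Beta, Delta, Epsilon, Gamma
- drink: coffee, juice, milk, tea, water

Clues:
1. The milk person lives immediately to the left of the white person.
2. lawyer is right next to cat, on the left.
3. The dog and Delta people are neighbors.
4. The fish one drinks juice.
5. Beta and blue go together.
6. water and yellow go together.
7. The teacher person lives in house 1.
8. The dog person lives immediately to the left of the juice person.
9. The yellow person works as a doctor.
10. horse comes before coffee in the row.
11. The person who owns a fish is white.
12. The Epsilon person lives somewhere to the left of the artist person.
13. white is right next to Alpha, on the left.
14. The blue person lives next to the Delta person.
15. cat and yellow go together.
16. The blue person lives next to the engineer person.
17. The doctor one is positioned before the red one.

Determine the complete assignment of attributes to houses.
Solution:

House | Color | Profession | Pet | Team | Drink
-----------------------------------------------
  1   | blue | teacher | dog | Beta | milk
  2   | white | engineer | fish | Delta | juice
  3   | green | lawyer | horse | Alpha | tea
  4   | yellow | doctor | cat | Epsilon | water
  5   | red | artist | bird | Gamma | coffee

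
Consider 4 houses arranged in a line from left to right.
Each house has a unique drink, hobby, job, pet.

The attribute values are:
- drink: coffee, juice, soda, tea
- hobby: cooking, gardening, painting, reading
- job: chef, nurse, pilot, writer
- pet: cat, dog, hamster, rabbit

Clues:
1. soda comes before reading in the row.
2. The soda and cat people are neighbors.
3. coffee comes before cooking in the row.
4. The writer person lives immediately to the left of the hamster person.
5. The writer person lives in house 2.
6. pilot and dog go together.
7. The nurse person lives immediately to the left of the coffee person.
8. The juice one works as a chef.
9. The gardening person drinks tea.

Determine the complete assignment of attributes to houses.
Solution:

House | Drink | Hobby | Job | Pet
---------------------------------
  1   | soda | painting | nurse | rabbit
  2   | coffee | reading | writer | cat
  3   | juice | cooking | chef | hamster
  4   | tea | gardening | pilot | dog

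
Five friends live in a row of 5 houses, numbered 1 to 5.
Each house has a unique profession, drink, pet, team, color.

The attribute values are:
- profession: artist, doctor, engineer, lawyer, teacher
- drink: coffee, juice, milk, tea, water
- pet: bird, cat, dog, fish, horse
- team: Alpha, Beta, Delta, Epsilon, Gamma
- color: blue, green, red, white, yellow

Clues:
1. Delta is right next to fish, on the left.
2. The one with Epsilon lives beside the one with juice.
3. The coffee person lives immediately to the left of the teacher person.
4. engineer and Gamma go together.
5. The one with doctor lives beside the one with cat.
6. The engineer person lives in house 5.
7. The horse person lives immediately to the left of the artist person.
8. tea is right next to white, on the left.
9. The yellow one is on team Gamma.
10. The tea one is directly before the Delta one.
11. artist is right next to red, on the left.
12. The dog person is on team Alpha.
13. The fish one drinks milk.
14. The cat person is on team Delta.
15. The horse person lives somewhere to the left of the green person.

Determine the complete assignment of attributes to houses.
Solution:

House | Profession | Drink | Pet | Team | Color
-----------------------------------------------
  1   | doctor | tea | horse | Beta | blue
  2   | artist | coffee | cat | Delta | white
  3   | teacher | milk | fish | Epsilon | red
  4   | lawyer | juice | dog | Alpha | green
  5   | engineer | water | bird | Gamma | yellow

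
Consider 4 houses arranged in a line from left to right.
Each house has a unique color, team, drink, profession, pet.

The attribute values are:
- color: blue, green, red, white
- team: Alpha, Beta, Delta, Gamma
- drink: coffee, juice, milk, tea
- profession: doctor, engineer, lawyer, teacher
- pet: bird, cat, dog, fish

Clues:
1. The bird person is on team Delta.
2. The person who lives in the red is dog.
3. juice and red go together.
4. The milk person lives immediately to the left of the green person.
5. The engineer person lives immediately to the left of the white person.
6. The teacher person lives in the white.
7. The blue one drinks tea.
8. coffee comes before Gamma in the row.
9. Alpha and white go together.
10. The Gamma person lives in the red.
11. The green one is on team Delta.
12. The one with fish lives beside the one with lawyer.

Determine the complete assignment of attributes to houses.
Solution:

House | Color | Team | Drink | Profession | Pet
-----------------------------------------------
  1   | blue | Beta | tea | engineer | cat
  2   | white | Alpha | milk | teacher | fish
  3   | green | Delta | coffee | lawyer | bird
  4   | red | Gamma | juice | doctor | dog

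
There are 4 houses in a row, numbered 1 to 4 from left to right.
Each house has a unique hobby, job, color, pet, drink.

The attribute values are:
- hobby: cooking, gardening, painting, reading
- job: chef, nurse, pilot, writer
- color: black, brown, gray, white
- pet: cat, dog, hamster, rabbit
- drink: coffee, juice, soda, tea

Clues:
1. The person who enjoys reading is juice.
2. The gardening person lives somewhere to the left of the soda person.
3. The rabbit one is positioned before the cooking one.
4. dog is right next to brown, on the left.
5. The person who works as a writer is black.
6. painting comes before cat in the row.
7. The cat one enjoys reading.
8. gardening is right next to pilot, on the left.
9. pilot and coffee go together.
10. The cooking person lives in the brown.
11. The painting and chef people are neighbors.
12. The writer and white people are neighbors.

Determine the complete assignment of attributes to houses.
Solution:

House | Hobby | Job | Color | Pet | Drink
-----------------------------------------
  1   | gardening | writer | black | rabbit | tea
  2   | painting | pilot | white | dog | coffee
  3   | cooking | chef | brown | hamster | soda
  4   | reading | nurse | gray | cat | juice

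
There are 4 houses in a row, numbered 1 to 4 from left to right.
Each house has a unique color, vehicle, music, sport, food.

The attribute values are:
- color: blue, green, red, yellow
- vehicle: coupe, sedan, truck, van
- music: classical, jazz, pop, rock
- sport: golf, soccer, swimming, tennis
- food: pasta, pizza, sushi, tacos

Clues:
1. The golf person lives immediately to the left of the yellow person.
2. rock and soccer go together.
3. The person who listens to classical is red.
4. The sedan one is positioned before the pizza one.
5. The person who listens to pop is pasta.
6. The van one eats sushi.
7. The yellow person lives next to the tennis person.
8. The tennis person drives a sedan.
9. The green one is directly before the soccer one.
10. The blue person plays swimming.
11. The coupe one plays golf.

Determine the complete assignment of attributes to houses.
Solution:

House | Color | Vehicle | Music | Sport | Food
----------------------------------------------
  1   | green | coupe | pop | golf | pasta
  2   | yellow | van | rock | soccer | sushi
  3   | red | sedan | classical | tennis | tacos
  4   | blue | truck | jazz | swimming | pizza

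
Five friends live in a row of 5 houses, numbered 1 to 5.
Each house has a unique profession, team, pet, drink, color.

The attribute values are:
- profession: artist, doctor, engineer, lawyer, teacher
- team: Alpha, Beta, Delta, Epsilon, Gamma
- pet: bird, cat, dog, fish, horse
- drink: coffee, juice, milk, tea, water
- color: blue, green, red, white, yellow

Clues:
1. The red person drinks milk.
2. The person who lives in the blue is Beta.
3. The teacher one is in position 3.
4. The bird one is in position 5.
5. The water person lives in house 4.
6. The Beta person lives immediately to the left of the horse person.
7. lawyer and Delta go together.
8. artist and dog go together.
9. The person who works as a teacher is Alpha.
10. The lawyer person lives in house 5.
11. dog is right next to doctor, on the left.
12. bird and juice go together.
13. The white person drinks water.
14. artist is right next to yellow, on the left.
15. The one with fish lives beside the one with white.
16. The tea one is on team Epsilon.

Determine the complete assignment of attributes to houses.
Solution:

House | Profession | Team | Pet | Drink | Color
-----------------------------------------------
  1   | artist | Beta | dog | coffee | blue
  2   | doctor | Epsilon | horse | tea | yellow
  3   | teacher | Alpha | fish | milk | red
  4   | engineer | Gamma | cat | water | white
  5   | lawyer | Delta | bird | juice | green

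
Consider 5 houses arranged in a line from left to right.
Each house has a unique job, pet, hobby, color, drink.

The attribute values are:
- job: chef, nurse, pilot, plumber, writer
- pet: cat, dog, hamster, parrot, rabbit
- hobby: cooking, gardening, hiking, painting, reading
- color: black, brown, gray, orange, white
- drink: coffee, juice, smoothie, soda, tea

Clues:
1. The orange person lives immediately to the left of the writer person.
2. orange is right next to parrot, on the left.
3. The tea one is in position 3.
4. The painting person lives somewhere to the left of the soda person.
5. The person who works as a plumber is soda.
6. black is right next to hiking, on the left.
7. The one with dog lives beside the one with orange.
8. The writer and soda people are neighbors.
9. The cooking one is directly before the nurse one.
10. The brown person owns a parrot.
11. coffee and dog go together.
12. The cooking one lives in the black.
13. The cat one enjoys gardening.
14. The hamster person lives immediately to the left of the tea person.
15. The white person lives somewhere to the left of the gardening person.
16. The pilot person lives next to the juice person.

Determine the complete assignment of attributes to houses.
Solution:

House | Job | Pet | Hobby | Color | Drink
-----------------------------------------
  1   | pilot | dog | cooking | black | coffee
  2   | nurse | hamster | hiking | orange | juice
  3   | writer | parrot | painting | brown | tea
  4   | plumber | rabbit | reading | white | soda
  5   | chef | cat | gardening | gray | smoothie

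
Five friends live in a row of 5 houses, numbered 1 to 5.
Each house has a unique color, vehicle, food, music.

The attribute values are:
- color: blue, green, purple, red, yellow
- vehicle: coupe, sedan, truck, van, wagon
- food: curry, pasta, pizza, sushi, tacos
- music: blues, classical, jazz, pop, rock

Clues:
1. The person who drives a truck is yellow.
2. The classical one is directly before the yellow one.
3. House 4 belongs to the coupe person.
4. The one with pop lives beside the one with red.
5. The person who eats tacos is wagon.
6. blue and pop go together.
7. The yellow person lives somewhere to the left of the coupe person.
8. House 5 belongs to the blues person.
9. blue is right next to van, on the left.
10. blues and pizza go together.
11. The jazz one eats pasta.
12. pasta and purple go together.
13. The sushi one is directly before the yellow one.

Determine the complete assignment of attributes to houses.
Solution:

House | Color | Vehicle | Food | Music
--------------------------------------
  1   | blue | wagon | tacos | pop
  2   | red | van | sushi | classical
  3   | yellow | truck | curry | rock
  4   | purple | coupe | pasta | jazz
  5   | green | sedan | pizza | blues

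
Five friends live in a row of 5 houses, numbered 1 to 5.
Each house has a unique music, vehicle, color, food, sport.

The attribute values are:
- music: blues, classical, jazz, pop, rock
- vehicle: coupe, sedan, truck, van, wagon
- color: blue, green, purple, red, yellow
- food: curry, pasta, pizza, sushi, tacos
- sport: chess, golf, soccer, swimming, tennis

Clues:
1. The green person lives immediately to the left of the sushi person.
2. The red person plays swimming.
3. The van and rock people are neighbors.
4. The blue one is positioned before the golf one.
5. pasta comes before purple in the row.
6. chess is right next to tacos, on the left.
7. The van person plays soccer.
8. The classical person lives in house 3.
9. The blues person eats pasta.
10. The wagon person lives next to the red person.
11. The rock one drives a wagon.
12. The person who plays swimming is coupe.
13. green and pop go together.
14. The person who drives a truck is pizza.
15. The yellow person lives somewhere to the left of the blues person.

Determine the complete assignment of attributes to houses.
Solution:

House | Music | Vehicle | Color | Food | Sport
----------------------------------------------
  1   | pop | van | green | curry | soccer
  2   | rock | wagon | yellow | sushi | chess
  3   | classical | coupe | red | tacos | swimming
  4   | blues | sedan | blue | pasta | tennis
  5   | jazz | truck | purple | pizza | golf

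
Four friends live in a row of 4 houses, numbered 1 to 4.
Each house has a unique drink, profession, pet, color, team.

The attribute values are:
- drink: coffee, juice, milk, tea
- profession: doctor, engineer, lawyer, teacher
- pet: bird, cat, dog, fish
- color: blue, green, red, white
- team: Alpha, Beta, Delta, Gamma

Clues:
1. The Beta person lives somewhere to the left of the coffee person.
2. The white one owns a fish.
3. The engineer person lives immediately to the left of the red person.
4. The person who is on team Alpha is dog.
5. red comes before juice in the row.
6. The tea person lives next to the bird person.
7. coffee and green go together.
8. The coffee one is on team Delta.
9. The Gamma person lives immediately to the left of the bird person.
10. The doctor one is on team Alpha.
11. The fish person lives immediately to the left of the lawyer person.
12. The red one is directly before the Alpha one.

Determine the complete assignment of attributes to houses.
Solution:

House | Drink | Profession | Pet | Color | Team
-----------------------------------------------
  1   | tea | engineer | fish | white | Gamma
  2   | milk | lawyer | bird | red | Beta
  3   | juice | doctor | dog | blue | Alpha
  4   | coffee | teacher | cat | green | Delta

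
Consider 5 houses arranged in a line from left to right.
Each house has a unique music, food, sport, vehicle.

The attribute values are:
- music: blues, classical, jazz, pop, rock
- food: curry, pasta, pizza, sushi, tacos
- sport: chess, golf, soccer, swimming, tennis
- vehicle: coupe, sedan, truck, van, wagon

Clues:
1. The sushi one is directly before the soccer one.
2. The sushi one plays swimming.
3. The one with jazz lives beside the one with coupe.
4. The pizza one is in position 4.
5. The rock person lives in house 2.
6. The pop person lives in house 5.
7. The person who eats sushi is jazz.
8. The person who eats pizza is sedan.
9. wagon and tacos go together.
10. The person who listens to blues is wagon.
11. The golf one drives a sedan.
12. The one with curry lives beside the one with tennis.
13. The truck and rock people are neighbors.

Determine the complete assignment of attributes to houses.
Solution:

House | Music | Food | Sport | Vehicle
--------------------------------------
  1   | jazz | sushi | swimming | truck
  2   | rock | curry | soccer | coupe
  3   | blues | tacos | tennis | wagon
  4   | classical | pizza | golf | sedan
  5   | pop | pasta | chess | van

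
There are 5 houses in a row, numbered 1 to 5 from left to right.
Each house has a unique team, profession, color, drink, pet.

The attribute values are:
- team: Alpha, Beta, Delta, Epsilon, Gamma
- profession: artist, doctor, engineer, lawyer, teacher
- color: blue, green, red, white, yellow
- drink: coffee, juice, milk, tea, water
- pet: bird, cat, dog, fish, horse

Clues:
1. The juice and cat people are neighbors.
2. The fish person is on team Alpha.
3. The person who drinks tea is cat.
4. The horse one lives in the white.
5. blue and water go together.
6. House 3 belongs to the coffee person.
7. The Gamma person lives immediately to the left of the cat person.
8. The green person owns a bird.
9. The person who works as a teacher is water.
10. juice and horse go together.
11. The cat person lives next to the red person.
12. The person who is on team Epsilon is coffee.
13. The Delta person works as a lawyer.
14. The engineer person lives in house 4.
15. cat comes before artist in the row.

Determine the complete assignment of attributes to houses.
Solution:

House | Team | Profession | Color | Drink | Pet
-----------------------------------------------
  1   | Gamma | doctor | white | juice | horse
  2   | Delta | lawyer | yellow | tea | cat
  3   | Epsilon | artist | red | coffee | dog
  4   | Beta | engineer | green | milk | bird
  5   | Alpha | teacher | blue | water | fish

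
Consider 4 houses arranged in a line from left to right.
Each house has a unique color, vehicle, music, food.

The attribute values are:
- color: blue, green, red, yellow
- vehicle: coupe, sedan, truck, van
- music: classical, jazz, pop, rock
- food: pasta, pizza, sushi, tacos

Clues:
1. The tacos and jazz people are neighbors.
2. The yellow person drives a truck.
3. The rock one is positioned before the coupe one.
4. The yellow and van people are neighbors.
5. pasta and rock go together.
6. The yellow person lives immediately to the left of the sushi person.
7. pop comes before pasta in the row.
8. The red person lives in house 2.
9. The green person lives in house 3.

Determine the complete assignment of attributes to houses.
Solution:

House | Color | Vehicle | Music | Food
--------------------------------------
  1   | yellow | truck | pop | tacos
  2   | red | van | jazz | sushi
  3   | green | sedan | rock | pasta
  4   | blue | coupe | classical | pizza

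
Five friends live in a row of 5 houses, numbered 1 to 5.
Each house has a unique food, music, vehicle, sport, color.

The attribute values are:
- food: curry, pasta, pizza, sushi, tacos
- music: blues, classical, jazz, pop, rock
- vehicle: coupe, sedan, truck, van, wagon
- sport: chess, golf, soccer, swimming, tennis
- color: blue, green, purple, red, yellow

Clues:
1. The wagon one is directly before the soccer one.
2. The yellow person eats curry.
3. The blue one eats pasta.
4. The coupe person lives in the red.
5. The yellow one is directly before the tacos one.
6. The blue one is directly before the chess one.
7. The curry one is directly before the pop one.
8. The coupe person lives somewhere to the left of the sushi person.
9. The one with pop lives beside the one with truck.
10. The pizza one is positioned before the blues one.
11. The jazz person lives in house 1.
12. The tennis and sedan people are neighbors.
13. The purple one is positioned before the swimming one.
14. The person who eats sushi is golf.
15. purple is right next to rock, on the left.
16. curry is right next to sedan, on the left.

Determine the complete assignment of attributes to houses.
Solution:

House | Food | Music | Vehicle | Sport | Color
----------------------------------------------
  1   | curry | jazz | wagon | tennis | yellow
  2   | tacos | pop | sedan | soccer | purple
  3   | pasta | rock | truck | swimming | blue
  4   | pizza | classical | coupe | chess | red
  5   | sushi | blues | van | golf | green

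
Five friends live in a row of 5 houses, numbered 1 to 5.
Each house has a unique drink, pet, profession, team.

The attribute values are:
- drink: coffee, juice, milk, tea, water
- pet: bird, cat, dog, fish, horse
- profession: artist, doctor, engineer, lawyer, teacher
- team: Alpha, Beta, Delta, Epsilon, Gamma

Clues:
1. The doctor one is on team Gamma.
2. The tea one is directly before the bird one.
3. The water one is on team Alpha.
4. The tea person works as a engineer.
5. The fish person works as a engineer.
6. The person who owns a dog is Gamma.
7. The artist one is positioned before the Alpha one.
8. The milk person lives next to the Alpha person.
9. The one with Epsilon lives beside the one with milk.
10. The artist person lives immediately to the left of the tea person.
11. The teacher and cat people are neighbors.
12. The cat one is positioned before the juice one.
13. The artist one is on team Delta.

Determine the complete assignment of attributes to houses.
Solution:

House | Drink | Pet | Profession | Team
---------------------------------------
  1   | coffee | horse | artist | Delta
  2   | tea | fish | engineer | Epsilon
  3   | milk | bird | teacher | Beta
  4   | water | cat | lawyer | Alpha
  5   | juice | dog | doctor | Gamma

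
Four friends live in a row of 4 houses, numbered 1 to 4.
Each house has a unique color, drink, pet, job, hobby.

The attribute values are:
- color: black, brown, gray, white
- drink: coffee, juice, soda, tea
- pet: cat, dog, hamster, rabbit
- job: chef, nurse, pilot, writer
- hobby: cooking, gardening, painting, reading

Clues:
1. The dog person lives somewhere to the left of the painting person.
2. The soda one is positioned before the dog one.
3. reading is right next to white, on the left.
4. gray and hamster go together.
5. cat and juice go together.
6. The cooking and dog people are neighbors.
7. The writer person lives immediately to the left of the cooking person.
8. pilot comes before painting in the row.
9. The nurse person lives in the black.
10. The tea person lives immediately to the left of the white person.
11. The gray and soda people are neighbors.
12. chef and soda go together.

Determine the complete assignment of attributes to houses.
Solution:

House | Color | Drink | Pet | Job | Hobby
-----------------------------------------
  1   | gray | tea | hamster | writer | reading
  2   | white | soda | rabbit | chef | cooking
  3   | brown | coffee | dog | pilot | gardening
  4   | black | juice | cat | nurse | painting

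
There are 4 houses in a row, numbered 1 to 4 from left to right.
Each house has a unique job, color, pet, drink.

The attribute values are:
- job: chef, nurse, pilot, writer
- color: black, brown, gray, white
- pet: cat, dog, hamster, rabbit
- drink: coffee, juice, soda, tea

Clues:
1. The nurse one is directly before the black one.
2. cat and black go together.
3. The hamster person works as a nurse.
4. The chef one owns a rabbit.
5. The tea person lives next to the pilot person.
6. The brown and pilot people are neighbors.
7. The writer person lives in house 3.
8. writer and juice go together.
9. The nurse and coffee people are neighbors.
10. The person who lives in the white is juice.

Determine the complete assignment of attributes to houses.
Solution:

House | Job | Color | Pet | Drink
---------------------------------
  1   | nurse | brown | hamster | tea
  2   | pilot | black | cat | coffee
  3   | writer | white | dog | juice
  4   | chef | gray | rabbit | soda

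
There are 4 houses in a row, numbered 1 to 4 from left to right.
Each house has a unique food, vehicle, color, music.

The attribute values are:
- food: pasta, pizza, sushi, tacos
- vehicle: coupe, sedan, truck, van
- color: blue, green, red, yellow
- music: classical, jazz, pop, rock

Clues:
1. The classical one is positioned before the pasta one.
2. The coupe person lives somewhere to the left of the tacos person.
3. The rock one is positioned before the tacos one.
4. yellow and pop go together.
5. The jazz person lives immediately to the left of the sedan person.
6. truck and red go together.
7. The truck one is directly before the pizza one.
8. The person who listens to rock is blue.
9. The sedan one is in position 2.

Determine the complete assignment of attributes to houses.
Solution:

House | Food | Vehicle | Color | Music
--------------------------------------
  1   | sushi | truck | red | jazz
  2   | pizza | sedan | green | classical
  3   | pasta | coupe | blue | rock
  4   | tacos | van | yellow | pop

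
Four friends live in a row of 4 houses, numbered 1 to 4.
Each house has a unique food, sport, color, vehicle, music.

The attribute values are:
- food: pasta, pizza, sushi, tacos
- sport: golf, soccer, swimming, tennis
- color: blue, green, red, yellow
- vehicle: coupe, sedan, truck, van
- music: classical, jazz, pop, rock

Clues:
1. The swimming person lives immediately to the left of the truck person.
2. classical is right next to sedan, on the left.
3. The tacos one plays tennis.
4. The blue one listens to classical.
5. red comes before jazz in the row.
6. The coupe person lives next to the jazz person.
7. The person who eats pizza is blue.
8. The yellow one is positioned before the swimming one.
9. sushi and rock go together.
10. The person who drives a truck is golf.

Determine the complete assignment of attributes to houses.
Solution:

House | Food | Sport | Color | Vehicle | Music
----------------------------------------------
  1   | pizza | soccer | blue | van | classical
  2   | tacos | tennis | yellow | sedan | pop
  3   | sushi | swimming | red | coupe | rock
  4   | pasta | golf | green | truck | jazz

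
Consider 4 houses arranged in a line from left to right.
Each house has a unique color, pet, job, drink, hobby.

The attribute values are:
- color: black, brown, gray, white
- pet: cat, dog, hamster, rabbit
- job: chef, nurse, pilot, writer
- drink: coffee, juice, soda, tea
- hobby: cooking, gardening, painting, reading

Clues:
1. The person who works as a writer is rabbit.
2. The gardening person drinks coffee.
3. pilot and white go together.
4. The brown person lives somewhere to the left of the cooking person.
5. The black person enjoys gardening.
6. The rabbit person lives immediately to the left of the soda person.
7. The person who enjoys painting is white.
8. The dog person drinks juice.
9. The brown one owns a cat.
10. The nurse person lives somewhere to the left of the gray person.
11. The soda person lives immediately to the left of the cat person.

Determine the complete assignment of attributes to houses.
Solution:

House | Color | Pet | Job | Drink | Hobby
-----------------------------------------
  1   | black | rabbit | writer | coffee | gardening
  2   | white | hamster | pilot | soda | painting
  3   | brown | cat | nurse | tea | reading
  4   | gray | dog | chef | juice | cooking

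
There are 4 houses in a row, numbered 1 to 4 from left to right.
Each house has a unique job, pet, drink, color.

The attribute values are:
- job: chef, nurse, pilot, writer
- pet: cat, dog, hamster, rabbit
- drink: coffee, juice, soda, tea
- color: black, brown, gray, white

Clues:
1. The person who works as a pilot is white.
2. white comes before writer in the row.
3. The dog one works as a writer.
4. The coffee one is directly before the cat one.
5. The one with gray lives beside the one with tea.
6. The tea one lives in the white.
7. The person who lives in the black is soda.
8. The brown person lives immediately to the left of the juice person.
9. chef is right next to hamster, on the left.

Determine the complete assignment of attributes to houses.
Solution:

House | Job | Pet | Drink | Color
---------------------------------
  1   | nurse | rabbit | coffee | brown
  2   | chef | cat | juice | gray
  3   | pilot | hamster | tea | white
  4   | writer | dog | soda | black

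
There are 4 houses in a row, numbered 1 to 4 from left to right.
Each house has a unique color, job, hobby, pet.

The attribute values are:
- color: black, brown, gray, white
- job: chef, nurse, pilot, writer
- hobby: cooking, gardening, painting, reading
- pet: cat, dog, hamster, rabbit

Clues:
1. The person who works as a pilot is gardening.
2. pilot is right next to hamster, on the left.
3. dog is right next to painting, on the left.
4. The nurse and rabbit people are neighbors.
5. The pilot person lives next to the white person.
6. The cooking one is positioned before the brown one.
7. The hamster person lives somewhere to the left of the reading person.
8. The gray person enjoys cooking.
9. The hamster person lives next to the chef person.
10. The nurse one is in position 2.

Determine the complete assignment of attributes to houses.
Solution:

House | Color | Job | Hobby | Pet
---------------------------------
  1   | black | pilot | gardening | dog
  2   | white | nurse | painting | hamster
  3   | gray | chef | cooking | rabbit
  4   | brown | writer | reading | cat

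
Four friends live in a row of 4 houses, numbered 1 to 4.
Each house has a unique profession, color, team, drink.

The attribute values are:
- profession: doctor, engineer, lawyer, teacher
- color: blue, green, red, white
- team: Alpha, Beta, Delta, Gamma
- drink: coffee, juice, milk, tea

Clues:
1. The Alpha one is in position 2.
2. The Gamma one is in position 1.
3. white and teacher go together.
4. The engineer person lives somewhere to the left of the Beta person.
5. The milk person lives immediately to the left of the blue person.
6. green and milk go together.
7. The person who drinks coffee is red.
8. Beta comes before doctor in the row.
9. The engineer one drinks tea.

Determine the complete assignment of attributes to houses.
Solution:

House | Profession | Color | Team | Drink
-----------------------------------------
  1   | lawyer | green | Gamma | milk
  2   | engineer | blue | Alpha | tea
  3   | teacher | white | Beta | juice
  4   | doctor | red | Delta | coffee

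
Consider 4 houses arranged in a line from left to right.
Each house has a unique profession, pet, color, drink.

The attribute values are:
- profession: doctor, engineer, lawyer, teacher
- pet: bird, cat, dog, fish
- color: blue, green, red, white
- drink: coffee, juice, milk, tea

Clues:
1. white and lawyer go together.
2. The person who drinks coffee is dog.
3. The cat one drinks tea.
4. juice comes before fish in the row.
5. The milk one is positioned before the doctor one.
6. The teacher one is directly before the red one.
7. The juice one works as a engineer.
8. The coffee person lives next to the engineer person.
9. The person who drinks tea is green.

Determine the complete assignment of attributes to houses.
Solution:

House | Profession | Pet | Color | Drink
----------------------------------------
  1   | teacher | dog | blue | coffee
  2   | engineer | bird | red | juice
  3   | lawyer | fish | white | milk
  4   | doctor | cat | green | tea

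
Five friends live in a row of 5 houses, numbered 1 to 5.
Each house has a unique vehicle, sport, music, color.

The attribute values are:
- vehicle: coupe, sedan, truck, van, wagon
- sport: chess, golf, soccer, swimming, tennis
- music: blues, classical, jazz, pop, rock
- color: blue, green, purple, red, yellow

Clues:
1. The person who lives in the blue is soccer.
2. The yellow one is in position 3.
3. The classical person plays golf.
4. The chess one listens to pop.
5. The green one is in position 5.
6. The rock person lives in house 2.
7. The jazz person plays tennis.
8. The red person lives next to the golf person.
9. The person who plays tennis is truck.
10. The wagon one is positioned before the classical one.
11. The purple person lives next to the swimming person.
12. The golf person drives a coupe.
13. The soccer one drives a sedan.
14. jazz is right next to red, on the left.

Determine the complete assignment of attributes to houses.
Solution:

House | Vehicle | Sport | Music | Color
---------------------------------------
  1   | truck | tennis | jazz | purple
  2   | wagon | swimming | rock | red
  3   | coupe | golf | classical | yellow
  4   | sedan | soccer | blues | blue
  5   | van | chess | pop | green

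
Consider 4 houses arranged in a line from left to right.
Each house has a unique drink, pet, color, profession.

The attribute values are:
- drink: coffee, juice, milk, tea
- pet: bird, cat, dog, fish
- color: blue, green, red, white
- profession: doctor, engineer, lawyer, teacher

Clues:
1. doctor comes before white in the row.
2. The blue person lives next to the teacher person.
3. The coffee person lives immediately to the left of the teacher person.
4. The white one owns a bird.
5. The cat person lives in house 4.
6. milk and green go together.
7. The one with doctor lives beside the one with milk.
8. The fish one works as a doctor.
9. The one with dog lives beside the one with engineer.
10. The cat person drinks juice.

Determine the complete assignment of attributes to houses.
Solution:

House | Drink | Pet | Color | Profession
----------------------------------------
  1   | coffee | fish | blue | doctor
  2   | milk | dog | green | teacher
  3   | tea | bird | white | engineer
  4   | juice | cat | red | lawyer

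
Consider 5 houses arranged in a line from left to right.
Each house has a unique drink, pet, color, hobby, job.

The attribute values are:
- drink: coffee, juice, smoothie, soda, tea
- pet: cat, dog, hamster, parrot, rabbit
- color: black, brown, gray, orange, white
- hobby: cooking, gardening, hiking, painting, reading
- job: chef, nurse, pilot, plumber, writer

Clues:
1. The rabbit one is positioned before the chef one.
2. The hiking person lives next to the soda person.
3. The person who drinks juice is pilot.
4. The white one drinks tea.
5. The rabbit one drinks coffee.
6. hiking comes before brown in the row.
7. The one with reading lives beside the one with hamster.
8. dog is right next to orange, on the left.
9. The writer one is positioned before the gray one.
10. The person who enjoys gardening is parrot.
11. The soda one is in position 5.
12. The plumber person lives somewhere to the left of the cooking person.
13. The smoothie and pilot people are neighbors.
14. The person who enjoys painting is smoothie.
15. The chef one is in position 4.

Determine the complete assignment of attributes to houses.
Solution:

House | Drink | Pet | Color | Hobby | Job
-----------------------------------------
  1   | smoothie | dog | black | painting | writer
  2   | juice | parrot | orange | gardening | pilot
  3   | coffee | rabbit | gray | reading | plumber
  4   | tea | hamster | white | hiking | chef
  5   | soda | cat | brown | cooking | nurse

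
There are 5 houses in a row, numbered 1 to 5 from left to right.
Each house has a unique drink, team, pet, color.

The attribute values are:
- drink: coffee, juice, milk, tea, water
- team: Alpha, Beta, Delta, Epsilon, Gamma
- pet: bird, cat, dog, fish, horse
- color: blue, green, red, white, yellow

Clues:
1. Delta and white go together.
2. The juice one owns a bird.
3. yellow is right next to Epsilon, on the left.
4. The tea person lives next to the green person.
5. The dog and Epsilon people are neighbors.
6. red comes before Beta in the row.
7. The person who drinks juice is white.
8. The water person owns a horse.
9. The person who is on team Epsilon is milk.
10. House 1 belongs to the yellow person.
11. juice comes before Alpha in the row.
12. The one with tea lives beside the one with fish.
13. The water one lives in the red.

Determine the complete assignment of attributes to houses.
Solution:

House | Drink | Team | Pet | Color
----------------------------------
  1   | tea | Gamma | dog | yellow
  2   | milk | Epsilon | fish | green
  3   | juice | Delta | bird | white
  4   | water | Alpha | horse | red
  5   | coffee | Beta | cat | blue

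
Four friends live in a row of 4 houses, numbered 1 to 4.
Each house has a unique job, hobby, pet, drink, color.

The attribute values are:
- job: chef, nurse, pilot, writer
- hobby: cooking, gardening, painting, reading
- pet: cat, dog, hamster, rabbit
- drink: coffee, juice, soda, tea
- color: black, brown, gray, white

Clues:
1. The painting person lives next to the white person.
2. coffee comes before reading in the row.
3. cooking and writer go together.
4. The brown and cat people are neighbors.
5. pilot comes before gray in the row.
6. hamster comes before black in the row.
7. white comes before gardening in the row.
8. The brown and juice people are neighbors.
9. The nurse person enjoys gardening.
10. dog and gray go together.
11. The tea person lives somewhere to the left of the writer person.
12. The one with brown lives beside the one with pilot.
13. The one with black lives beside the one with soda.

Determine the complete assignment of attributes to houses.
Solution:

House | Job | Hobby | Pet | Drink | Color
-----------------------------------------
  1   | chef | painting | hamster | coffee | brown
  2   | pilot | reading | cat | juice | white
  3   | nurse | gardening | rabbit | tea | black
  4   | writer | cooking | dog | soda | gray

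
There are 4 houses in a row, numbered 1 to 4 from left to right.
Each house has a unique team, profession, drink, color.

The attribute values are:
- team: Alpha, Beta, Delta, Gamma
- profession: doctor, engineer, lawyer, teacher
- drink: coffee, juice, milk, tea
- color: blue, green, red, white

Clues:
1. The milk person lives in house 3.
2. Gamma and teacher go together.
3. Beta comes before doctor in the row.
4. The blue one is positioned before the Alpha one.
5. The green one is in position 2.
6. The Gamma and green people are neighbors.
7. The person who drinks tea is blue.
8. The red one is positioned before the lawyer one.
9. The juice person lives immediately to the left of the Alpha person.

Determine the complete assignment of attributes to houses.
Solution:

House | Team | Profession | Drink | Color
-----------------------------------------
  1   | Gamma | teacher | tea | blue
  2   | Beta | engineer | juice | green
  3   | Alpha | doctor | milk | red
  4   | Delta | lawyer | coffee | white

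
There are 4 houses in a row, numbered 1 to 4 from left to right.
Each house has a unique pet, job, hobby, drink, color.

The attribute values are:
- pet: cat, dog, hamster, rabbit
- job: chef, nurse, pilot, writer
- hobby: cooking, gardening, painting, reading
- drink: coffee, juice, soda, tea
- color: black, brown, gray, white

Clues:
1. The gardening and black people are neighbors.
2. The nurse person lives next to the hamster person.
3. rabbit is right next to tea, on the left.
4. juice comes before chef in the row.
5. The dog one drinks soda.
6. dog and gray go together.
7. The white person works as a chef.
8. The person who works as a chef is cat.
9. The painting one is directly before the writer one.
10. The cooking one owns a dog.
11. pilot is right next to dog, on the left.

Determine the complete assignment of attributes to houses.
Solution:

House | Pet | Job | Hobby | Drink | Color
-----------------------------------------
  1   | rabbit | nurse | gardening | juice | brown
  2   | hamster | pilot | painting | tea | black
  3   | dog | writer | cooking | soda | gray
  4   | cat | chef | reading | coffee | white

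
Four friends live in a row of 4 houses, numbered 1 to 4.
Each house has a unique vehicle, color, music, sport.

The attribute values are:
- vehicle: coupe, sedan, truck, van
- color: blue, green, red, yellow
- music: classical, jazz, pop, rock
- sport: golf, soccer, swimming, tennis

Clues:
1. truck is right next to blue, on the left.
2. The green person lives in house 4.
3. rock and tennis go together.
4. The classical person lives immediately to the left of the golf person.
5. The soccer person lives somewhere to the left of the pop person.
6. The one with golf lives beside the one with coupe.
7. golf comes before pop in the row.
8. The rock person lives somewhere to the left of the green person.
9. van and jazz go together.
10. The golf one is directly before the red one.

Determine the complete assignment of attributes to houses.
Solution:

House | Vehicle | Color | Music | Sport
---------------------------------------
  1   | truck | yellow | classical | soccer
  2   | van | blue | jazz | golf
  3   | coupe | red | rock | tennis
  4   | sedan | green | pop | swimming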